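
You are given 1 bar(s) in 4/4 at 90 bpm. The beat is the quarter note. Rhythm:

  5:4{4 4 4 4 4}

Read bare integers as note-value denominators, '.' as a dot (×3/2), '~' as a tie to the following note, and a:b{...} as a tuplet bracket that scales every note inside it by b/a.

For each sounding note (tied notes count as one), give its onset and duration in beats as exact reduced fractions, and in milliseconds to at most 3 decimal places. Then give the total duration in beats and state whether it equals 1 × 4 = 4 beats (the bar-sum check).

1) 0.0ms=0b +533.333ms=4/5b
2) 533.333ms=4/5b +533.333ms=4/5b
3) 1066.667ms=8/5b +533.333ms=4/5b
4) 1600.0ms=12/5b +533.333ms=4/5b
5) 2133.333ms=16/5b +533.333ms=4/5b
Σ=4b of 4 (90bpm 4/4) — PASS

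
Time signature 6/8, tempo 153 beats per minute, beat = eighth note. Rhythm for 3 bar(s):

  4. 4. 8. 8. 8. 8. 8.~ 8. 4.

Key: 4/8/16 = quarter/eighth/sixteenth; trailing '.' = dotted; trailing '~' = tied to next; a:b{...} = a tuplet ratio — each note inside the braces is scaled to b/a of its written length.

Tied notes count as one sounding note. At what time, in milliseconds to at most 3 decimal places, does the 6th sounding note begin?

note 6 onset = 21/2b = 4117.647ms

1. 0.0ms @ 0 + 1176.471ms (3)
2. 1176.471ms @ 3 + 1176.471ms (3)
3. 2352.941ms @ 6 + 588.235ms (3/2)
4. 2941.176ms @ 15/2 + 588.235ms (3/2)
5. 3529.412ms @ 9 + 588.235ms (3/2)
6. 4117.647ms @ 21/2 + 588.235ms (3/2)
7. 4705.882ms @ 12 + 1176.471ms (3)
8. 5882.353ms @ 15 + 1176.471ms (3)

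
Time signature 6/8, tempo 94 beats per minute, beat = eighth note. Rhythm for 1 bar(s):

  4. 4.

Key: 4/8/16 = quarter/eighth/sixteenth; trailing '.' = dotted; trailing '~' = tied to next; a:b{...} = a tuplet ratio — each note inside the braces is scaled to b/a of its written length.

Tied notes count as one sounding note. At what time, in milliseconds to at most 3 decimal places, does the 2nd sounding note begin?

1. 0.0ms @ 0 + 1914.894ms (3)
2. 1914.894ms @ 3 + 1914.894ms (3)

note 2 onset = 3b = 1914.894ms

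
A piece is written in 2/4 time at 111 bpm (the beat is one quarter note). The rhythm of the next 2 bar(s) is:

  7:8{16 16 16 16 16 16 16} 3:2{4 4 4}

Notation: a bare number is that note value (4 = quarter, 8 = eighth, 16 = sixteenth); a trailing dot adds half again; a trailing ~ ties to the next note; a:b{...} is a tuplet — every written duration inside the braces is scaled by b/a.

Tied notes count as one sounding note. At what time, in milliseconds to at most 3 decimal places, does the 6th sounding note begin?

1. 0.0ms @ 0 + 154.44ms (2/7)
2. 154.44ms @ 2/7 + 154.44ms (2/7)
3. 308.88ms @ 4/7 + 154.44ms (2/7)
4. 463.32ms @ 6/7 + 154.44ms (2/7)
5. 617.761ms @ 8/7 + 154.44ms (2/7)
6. 772.201ms @ 10/7 + 154.44ms (2/7)
7. 926.641ms @ 12/7 + 154.44ms (2/7)
8. 1081.081ms @ 2 + 360.36ms (2/3)
9. 1441.441ms @ 8/3 + 360.36ms (2/3)
10. 1801.802ms @ 10/3 + 360.36ms (2/3)

note 6 onset = 10/7b = 772.201ms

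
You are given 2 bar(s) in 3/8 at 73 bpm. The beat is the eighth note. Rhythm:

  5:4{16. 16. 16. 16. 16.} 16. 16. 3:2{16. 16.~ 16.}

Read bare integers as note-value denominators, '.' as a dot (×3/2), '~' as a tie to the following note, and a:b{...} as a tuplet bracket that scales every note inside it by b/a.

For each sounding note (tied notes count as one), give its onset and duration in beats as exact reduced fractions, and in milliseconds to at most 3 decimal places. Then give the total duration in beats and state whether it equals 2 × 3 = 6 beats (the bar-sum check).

1) 0.0ms=0b +493.151ms=3/5b
2) 493.151ms=3/5b +493.151ms=3/5b
3) 986.301ms=6/5b +493.151ms=3/5b
4) 1479.452ms=9/5b +493.151ms=3/5b
5) 1972.603ms=12/5b +493.151ms=3/5b
6) 2465.753ms=3b +616.438ms=3/4b
7) 3082.192ms=15/4b +616.438ms=3/4b
8) 3698.63ms=9/2b +410.959ms=1/2b
9) 4109.589ms=5b +821.918ms=1b
Σ=6b of 6 (73bpm 3/8) — PASS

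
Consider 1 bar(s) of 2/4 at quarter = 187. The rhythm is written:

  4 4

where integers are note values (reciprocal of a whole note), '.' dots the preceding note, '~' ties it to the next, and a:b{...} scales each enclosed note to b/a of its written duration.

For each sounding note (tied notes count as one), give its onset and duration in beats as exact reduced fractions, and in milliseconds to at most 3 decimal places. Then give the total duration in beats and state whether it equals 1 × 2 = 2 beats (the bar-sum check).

1) 0.0ms=0b +320.856ms=1b
2) 320.856ms=1b +320.856ms=1b
Σ=2b of 2 (187bpm 2/4) — PASS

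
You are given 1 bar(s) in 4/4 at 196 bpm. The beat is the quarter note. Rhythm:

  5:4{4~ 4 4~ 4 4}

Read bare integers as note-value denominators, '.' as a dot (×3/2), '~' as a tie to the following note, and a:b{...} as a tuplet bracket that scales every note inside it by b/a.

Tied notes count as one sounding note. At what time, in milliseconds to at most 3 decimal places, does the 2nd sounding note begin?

note 2 onset = 8/5b = 489.796ms

1. 0.0ms @ 0 + 489.796ms (8/5)
2. 489.796ms @ 8/5 + 489.796ms (8/5)
3. 979.592ms @ 16/5 + 244.898ms (4/5)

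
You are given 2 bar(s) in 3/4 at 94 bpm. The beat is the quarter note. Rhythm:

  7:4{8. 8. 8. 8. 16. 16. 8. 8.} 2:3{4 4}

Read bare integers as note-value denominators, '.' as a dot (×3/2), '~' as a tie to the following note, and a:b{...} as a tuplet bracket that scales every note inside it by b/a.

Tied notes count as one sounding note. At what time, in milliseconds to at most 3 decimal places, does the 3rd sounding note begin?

1. 0.0ms @ 0 + 273.556ms (3/7)
2. 273.556ms @ 3/7 + 273.556ms (3/7)
3. 547.112ms @ 6/7 + 273.556ms (3/7)
4. 820.669ms @ 9/7 + 273.556ms (3/7)
5. 1094.225ms @ 12/7 + 136.778ms (3/14)
6. 1231.003ms @ 27/14 + 136.778ms (3/14)
7. 1367.781ms @ 15/7 + 273.556ms (3/7)
8. 1641.337ms @ 18/7 + 273.556ms (3/7)
9. 1914.894ms @ 3 + 957.447ms (3/2)
10. 2872.34ms @ 9/2 + 957.447ms (3/2)

note 3 onset = 6/7b = 547.112ms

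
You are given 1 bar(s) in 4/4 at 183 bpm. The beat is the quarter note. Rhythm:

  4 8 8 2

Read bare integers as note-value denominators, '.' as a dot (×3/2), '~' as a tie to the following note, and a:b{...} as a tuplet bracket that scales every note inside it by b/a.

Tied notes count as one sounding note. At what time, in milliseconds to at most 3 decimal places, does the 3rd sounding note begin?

1. 0.0ms @ 0 + 327.869ms (1)
2. 327.869ms @ 1 + 163.934ms (1/2)
3. 491.803ms @ 3/2 + 163.934ms (1/2)
4. 655.738ms @ 2 + 655.738ms (2)

note 3 onset = 3/2b = 491.803ms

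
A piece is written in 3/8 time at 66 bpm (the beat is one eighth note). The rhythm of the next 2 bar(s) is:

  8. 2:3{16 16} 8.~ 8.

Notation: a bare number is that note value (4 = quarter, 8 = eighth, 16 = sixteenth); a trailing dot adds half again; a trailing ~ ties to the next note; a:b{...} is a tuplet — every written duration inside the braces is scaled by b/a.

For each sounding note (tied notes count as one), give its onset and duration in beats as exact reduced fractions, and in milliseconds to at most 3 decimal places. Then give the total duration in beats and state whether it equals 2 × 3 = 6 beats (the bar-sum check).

1) 0.0ms=0b +1363.636ms=3/2b
2) 1363.636ms=3/2b +681.818ms=3/4b
3) 2045.455ms=9/4b +681.818ms=3/4b
4) 2727.273ms=3b +2727.273ms=3b
Σ=6b of 6 (66bpm 3/8) — PASS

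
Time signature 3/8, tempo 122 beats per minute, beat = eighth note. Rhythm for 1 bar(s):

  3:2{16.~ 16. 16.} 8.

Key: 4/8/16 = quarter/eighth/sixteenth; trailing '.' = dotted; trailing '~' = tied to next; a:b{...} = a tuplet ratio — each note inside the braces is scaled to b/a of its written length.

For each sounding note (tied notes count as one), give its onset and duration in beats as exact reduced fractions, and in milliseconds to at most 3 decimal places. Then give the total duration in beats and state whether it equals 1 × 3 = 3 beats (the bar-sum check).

1) 0.0ms=0b +491.803ms=1b
2) 491.803ms=1b +245.902ms=1/2b
3) 737.705ms=3/2b +737.705ms=3/2b
Σ=3b of 3 (122bpm 3/8) — PASS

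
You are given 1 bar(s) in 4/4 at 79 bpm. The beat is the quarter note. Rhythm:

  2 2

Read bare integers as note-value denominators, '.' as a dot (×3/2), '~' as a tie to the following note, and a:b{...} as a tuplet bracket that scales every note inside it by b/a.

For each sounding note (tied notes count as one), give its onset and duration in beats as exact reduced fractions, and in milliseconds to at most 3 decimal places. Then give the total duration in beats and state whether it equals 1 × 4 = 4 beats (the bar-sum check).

1) 0.0ms=0b +1518.987ms=2b
2) 1518.987ms=2b +1518.987ms=2b
Σ=4b of 4 (79bpm 4/4) — PASS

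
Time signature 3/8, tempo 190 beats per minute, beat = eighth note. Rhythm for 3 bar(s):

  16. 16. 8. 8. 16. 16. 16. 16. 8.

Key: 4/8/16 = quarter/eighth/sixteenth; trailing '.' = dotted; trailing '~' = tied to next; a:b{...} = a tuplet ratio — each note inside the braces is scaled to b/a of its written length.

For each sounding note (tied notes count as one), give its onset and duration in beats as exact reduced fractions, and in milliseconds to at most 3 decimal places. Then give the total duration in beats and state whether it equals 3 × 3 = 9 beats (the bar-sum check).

1) 0.0ms=0b +236.842ms=3/4b
2) 236.842ms=3/4b +236.842ms=3/4b
3) 473.684ms=3/2b +473.684ms=3/2b
4) 947.368ms=3b +473.684ms=3/2b
5) 1421.053ms=9/2b +236.842ms=3/4b
6) 1657.895ms=21/4b +236.842ms=3/4b
7) 1894.737ms=6b +236.842ms=3/4b
8) 2131.579ms=27/4b +236.842ms=3/4b
9) 2368.421ms=15/2b +473.684ms=3/2b
Σ=9b of 9 (190bpm 3/8) — PASS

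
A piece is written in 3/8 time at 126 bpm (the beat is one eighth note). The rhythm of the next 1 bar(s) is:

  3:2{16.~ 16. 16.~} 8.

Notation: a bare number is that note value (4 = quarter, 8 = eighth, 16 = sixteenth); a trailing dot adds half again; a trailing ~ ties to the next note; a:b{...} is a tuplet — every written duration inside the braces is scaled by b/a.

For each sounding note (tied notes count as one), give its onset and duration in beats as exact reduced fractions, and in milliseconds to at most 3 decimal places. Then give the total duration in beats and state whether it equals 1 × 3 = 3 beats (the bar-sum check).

1) 0.0ms=0b +476.19ms=1b
2) 476.19ms=1b +952.381ms=2b
Σ=3b of 3 (126bpm 3/8) — PASS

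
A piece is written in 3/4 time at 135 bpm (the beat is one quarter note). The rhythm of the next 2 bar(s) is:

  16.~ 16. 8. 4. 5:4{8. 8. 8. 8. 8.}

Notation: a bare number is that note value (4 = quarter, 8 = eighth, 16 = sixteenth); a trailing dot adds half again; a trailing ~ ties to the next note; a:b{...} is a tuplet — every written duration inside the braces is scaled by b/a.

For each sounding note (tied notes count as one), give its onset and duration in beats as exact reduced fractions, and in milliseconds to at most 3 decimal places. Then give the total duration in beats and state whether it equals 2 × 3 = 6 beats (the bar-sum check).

1) 0.0ms=0b +333.333ms=3/4b
2) 333.333ms=3/4b +333.333ms=3/4b
3) 666.667ms=3/2b +666.667ms=3/2b
4) 1333.333ms=3b +266.667ms=3/5b
5) 1600.0ms=18/5b +266.667ms=3/5b
6) 1866.667ms=21/5b +266.667ms=3/5b
7) 2133.333ms=24/5b +266.667ms=3/5b
8) 2400.0ms=27/5b +266.667ms=3/5b
Σ=6b of 6 (135bpm 3/4) — PASS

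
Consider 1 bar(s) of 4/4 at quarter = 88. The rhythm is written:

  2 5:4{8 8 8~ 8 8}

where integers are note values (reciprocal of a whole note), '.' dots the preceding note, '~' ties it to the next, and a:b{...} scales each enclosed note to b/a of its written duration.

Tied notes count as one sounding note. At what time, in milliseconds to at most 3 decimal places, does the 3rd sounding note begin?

1. 0.0ms @ 0 + 1363.636ms (2)
2. 1363.636ms @ 2 + 272.727ms (2/5)
3. 1636.364ms @ 12/5 + 272.727ms (2/5)
4. 1909.091ms @ 14/5 + 545.455ms (4/5)
5. 2454.545ms @ 18/5 + 272.727ms (2/5)

note 3 onset = 12/5b = 1636.364ms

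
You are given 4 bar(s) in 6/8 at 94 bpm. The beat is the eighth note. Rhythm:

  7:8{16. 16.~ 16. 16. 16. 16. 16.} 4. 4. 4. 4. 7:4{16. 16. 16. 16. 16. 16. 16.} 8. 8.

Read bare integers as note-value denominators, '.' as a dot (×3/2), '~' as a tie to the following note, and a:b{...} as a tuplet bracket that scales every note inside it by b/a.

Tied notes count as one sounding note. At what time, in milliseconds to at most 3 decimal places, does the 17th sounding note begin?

note 17 onset = 144/7b = 13130.699ms

1. 0.0ms @ 0 + 547.112ms (6/7)
2. 547.112ms @ 6/7 + 1094.225ms (12/7)
3. 1641.337ms @ 18/7 + 547.112ms (6/7)
4. 2188.45ms @ 24/7 + 547.112ms (6/7)
5. 2735.562ms @ 30/7 + 547.112ms (6/7)
6. 3282.675ms @ 36/7 + 547.112ms (6/7)
7. 3829.787ms @ 6 + 1914.894ms (3)
8. 5744.681ms @ 9 + 1914.894ms (3)
9. 7659.574ms @ 12 + 1914.894ms (3)
10. 9574.468ms @ 15 + 1914.894ms (3)
11. 11489.362ms @ 18 + 273.556ms (3/7)
12. 11762.918ms @ 129/7 + 273.556ms (3/7)
13. 12036.474ms @ 132/7 + 273.556ms (3/7)
14. 12310.03ms @ 135/7 + 273.556ms (3/7)
15. 12583.587ms @ 138/7 + 273.556ms (3/7)
16. 12857.143ms @ 141/7 + 273.556ms (3/7)
17. 13130.699ms @ 144/7 + 273.556ms (3/7)
18. 13404.255ms @ 21 + 957.447ms (3/2)
19. 14361.702ms @ 45/2 + 957.447ms (3/2)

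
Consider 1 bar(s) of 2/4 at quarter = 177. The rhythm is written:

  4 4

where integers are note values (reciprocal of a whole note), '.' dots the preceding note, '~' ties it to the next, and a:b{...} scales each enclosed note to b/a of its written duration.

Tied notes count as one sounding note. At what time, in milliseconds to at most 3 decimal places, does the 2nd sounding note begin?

1. 0.0ms @ 0 + 338.983ms (1)
2. 338.983ms @ 1 + 338.983ms (1)

note 2 onset = 1b = 338.983ms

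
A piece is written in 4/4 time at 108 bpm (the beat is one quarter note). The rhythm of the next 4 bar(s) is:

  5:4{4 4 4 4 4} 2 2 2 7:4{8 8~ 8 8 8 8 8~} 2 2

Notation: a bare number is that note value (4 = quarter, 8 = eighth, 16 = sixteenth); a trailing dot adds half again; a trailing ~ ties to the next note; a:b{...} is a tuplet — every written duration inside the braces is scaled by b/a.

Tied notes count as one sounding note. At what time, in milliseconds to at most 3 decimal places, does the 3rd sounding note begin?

1. 0.0ms @ 0 + 444.444ms (4/5)
2. 444.444ms @ 4/5 + 444.444ms (4/5)
3. 888.889ms @ 8/5 + 444.444ms (4/5)
4. 1333.333ms @ 12/5 + 444.444ms (4/5)
5. 1777.778ms @ 16/5 + 444.444ms (4/5)
6. 2222.222ms @ 4 + 1111.111ms (2)
7. 3333.333ms @ 6 + 1111.111ms (2)
8. 4444.444ms @ 8 + 1111.111ms (2)
9. 5555.556ms @ 10 + 158.73ms (2/7)
10. 5714.286ms @ 72/7 + 317.46ms (4/7)
11. 6031.746ms @ 76/7 + 158.73ms (2/7)
12. 6190.476ms @ 78/7 + 158.73ms (2/7)
13. 6349.206ms @ 80/7 + 158.73ms (2/7)
14. 6507.937ms @ 82/7 + 1269.841ms (16/7)
15. 7777.778ms @ 14 + 1111.111ms (2)

note 3 onset = 8/5b = 888.889ms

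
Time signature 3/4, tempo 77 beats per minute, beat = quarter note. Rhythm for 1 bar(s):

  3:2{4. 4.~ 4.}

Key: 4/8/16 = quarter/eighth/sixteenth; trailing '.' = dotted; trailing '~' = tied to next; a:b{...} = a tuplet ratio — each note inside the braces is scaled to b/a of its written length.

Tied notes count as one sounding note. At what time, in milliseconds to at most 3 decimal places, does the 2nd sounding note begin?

1. 0.0ms @ 0 + 779.221ms (1)
2. 779.221ms @ 1 + 1558.442ms (2)

note 2 onset = 1b = 779.221ms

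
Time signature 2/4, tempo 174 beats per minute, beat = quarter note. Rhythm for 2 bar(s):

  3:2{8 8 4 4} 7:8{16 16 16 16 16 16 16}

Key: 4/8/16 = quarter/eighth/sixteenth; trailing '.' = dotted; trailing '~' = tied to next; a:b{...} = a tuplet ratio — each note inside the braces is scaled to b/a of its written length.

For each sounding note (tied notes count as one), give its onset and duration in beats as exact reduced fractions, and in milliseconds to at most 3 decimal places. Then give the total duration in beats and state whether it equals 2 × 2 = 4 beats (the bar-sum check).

1) 0.0ms=0b +114.943ms=1/3b
2) 114.943ms=1/3b +114.943ms=1/3b
3) 229.885ms=2/3b +229.885ms=2/3b
4) 459.77ms=4/3b +229.885ms=2/3b
5) 689.655ms=2b +98.522ms=2/7b
6) 788.177ms=16/7b +98.522ms=2/7b
7) 886.7ms=18/7b +98.522ms=2/7b
8) 985.222ms=20/7b +98.522ms=2/7b
9) 1083.744ms=22/7b +98.522ms=2/7b
10) 1182.266ms=24/7b +98.522ms=2/7b
11) 1280.788ms=26/7b +98.522ms=2/7b
Σ=4b of 4 (174bpm 2/4) — PASS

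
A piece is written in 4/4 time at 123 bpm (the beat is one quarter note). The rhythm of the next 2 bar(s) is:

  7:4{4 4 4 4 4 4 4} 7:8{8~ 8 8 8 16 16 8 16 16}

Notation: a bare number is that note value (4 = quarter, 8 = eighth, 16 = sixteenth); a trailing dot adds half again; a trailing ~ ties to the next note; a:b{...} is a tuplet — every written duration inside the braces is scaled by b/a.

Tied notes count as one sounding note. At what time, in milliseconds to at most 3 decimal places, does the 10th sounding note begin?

1. 0.0ms @ 0 + 278.746ms (4/7)
2. 278.746ms @ 4/7 + 278.746ms (4/7)
3. 557.491ms @ 8/7 + 278.746ms (4/7)
4. 836.237ms @ 12/7 + 278.746ms (4/7)
5. 1114.983ms @ 16/7 + 278.746ms (4/7)
6. 1393.728ms @ 20/7 + 278.746ms (4/7)
7. 1672.474ms @ 24/7 + 278.746ms (4/7)
8. 1951.22ms @ 4 + 557.491ms (8/7)
9. 2508.711ms @ 36/7 + 278.746ms (4/7)
10. 2787.456ms @ 40/7 + 278.746ms (4/7)
11. 3066.202ms @ 44/7 + 139.373ms (2/7)
12. 3205.575ms @ 46/7 + 139.373ms (2/7)
13. 3344.948ms @ 48/7 + 278.746ms (4/7)
14. 3623.693ms @ 52/7 + 139.373ms (2/7)
15. 3763.066ms @ 54/7 + 139.373ms (2/7)

note 10 onset = 40/7b = 2787.456ms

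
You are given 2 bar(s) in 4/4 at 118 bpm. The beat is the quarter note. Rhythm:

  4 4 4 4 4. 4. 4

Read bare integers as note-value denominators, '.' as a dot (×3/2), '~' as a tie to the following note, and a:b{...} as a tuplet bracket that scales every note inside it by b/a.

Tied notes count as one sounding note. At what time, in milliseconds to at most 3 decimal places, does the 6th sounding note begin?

1. 0.0ms @ 0 + 508.475ms (1)
2. 508.475ms @ 1 + 508.475ms (1)
3. 1016.949ms @ 2 + 508.475ms (1)
4. 1525.424ms @ 3 + 508.475ms (1)
5. 2033.898ms @ 4 + 762.712ms (3/2)
6. 2796.61ms @ 11/2 + 762.712ms (3/2)
7. 3559.322ms @ 7 + 508.475ms (1)

note 6 onset = 11/2b = 2796.61ms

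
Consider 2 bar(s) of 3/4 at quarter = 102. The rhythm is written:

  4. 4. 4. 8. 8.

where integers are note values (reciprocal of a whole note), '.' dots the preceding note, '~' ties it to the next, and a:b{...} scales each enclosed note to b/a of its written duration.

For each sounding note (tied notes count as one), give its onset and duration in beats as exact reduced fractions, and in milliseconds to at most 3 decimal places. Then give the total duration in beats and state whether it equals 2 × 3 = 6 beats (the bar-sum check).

1) 0.0ms=0b +882.353ms=3/2b
2) 882.353ms=3/2b +882.353ms=3/2b
3) 1764.706ms=3b +882.353ms=3/2b
4) 2647.059ms=9/2b +441.176ms=3/4b
5) 3088.235ms=21/4b +441.176ms=3/4b
Σ=6b of 6 (102bpm 3/4) — PASS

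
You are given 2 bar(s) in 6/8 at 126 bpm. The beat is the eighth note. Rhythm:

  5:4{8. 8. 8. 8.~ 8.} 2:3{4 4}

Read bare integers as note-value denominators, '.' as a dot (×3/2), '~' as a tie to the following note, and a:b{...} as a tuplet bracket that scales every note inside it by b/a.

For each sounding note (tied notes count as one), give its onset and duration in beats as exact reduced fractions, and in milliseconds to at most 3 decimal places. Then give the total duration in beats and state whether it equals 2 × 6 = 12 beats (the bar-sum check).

1) 0.0ms=0b +571.429ms=6/5b
2) 571.429ms=6/5b +571.429ms=6/5b
3) 1142.857ms=12/5b +571.429ms=6/5b
4) 1714.286ms=18/5b +1142.857ms=12/5b
5) 2857.143ms=6b +1428.571ms=3b
6) 4285.714ms=9b +1428.571ms=3b
Σ=12b of 12 (126bpm 6/8) — PASS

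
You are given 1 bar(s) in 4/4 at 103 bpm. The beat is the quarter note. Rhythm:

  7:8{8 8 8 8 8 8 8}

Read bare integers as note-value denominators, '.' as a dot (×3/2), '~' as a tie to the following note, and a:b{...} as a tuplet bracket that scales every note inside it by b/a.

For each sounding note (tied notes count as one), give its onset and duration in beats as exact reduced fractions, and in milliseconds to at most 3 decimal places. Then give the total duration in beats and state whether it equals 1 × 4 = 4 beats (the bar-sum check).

1) 0.0ms=0b +332.871ms=4/7b
2) 332.871ms=4/7b +332.871ms=4/7b
3) 665.742ms=8/7b +332.871ms=4/7b
4) 998.613ms=12/7b +332.871ms=4/7b
5) 1331.484ms=16/7b +332.871ms=4/7b
6) 1664.355ms=20/7b +332.871ms=4/7b
7) 1997.226ms=24/7b +332.871ms=4/7b
Σ=4b of 4 (103bpm 4/4) — PASS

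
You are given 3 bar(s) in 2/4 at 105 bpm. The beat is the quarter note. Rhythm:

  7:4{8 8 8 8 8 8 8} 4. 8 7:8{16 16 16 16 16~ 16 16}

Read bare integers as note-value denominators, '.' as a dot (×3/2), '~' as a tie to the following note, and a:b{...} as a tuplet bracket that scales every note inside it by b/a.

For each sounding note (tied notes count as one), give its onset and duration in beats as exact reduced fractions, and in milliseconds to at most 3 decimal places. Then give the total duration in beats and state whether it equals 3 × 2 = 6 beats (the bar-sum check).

1) 0.0ms=0b +163.265ms=2/7b
2) 163.265ms=2/7b +163.265ms=2/7b
3) 326.531ms=4/7b +163.265ms=2/7b
4) 489.796ms=6/7b +163.265ms=2/7b
5) 653.061ms=8/7b +163.265ms=2/7b
6) 816.327ms=10/7b +163.265ms=2/7b
7) 979.592ms=12/7b +163.265ms=2/7b
8) 1142.857ms=2b +857.143ms=3/2b
9) 2000.0ms=7/2b +285.714ms=1/2b
10) 2285.714ms=4b +163.265ms=2/7b
11) 2448.98ms=30/7b +163.265ms=2/7b
12) 2612.245ms=32/7b +163.265ms=2/7b
13) 2775.51ms=34/7b +163.265ms=2/7b
14) 2938.776ms=36/7b +326.531ms=4/7b
15) 3265.306ms=40/7b +163.265ms=2/7b
Σ=6b of 6 (105bpm 2/4) — PASS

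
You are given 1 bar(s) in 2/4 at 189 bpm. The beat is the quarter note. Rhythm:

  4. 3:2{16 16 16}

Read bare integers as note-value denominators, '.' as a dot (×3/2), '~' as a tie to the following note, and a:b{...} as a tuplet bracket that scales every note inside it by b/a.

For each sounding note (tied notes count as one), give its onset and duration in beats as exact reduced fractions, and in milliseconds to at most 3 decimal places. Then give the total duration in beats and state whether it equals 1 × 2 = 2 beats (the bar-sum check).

1) 0.0ms=0b +476.19ms=3/2b
2) 476.19ms=3/2b +52.91ms=1/6b
3) 529.101ms=5/3b +52.91ms=1/6b
4) 582.011ms=11/6b +52.91ms=1/6b
Σ=2b of 2 (189bpm 2/4) — PASS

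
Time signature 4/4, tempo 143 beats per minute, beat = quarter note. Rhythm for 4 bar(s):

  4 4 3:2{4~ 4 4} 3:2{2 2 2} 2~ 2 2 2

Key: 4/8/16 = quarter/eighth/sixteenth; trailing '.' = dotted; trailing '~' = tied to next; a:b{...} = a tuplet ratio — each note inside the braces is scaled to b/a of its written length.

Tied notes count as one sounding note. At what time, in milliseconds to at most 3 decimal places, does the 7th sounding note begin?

note 7 onset = 20/3b = 2797.203ms

1. 0.0ms @ 0 + 419.58ms (1)
2. 419.58ms @ 1 + 419.58ms (1)
3. 839.161ms @ 2 + 559.441ms (4/3)
4. 1398.601ms @ 10/3 + 279.72ms (2/3)
5. 1678.322ms @ 4 + 559.441ms (4/3)
6. 2237.762ms @ 16/3 + 559.441ms (4/3)
7. 2797.203ms @ 20/3 + 559.441ms (4/3)
8. 3356.643ms @ 8 + 1678.322ms (4)
9. 5034.965ms @ 12 + 839.161ms (2)
10. 5874.126ms @ 14 + 839.161ms (2)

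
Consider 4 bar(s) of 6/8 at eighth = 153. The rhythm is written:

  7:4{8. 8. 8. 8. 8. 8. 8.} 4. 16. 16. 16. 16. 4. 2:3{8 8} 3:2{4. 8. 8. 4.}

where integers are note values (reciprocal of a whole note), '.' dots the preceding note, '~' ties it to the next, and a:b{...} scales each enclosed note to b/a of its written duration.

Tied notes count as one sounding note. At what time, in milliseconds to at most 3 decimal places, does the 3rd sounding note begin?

1. 0.0ms @ 0 + 336.134ms (6/7)
2. 336.134ms @ 6/7 + 336.134ms (6/7)
3. 672.269ms @ 12/7 + 336.134ms (6/7)
4. 1008.403ms @ 18/7 + 336.134ms (6/7)
5. 1344.538ms @ 24/7 + 336.134ms (6/7)
6. 1680.672ms @ 30/7 + 336.134ms (6/7)
7. 2016.807ms @ 36/7 + 336.134ms (6/7)
8. 2352.941ms @ 6 + 1176.471ms (3)
9. 3529.412ms @ 9 + 294.118ms (3/4)
10. 3823.529ms @ 39/4 + 294.118ms (3/4)
11. 4117.647ms @ 21/2 + 294.118ms (3/4)
12. 4411.765ms @ 45/4 + 294.118ms (3/4)
13. 4705.882ms @ 12 + 1176.471ms (3)
14. 5882.353ms @ 15 + 588.235ms (3/2)
15. 6470.588ms @ 33/2 + 588.235ms (3/2)
16. 7058.824ms @ 18 + 784.314ms (2)
17. 7843.137ms @ 20 + 392.157ms (1)
18. 8235.294ms @ 21 + 392.157ms (1)
19. 8627.451ms @ 22 + 784.314ms (2)

note 3 onset = 12/7b = 672.269ms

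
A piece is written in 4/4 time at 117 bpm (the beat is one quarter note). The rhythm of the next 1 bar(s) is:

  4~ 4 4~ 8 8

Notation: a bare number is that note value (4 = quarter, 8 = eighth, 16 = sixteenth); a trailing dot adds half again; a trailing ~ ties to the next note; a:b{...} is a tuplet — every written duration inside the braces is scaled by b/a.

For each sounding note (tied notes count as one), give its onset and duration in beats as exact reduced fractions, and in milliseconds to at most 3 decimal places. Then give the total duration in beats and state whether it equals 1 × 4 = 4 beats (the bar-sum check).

1) 0.0ms=0b +1025.641ms=2b
2) 1025.641ms=2b +769.231ms=3/2b
3) 1794.872ms=7/2b +256.41ms=1/2b
Σ=4b of 4 (117bpm 4/4) — PASS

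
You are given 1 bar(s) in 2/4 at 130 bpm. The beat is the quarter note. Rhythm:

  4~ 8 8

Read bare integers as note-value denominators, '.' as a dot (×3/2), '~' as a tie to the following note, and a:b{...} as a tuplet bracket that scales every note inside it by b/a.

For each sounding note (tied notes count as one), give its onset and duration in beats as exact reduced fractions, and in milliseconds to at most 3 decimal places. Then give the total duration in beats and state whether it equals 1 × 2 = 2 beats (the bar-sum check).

1) 0.0ms=0b +692.308ms=3/2b
2) 692.308ms=3/2b +230.769ms=1/2b
Σ=2b of 2 (130bpm 2/4) — PASS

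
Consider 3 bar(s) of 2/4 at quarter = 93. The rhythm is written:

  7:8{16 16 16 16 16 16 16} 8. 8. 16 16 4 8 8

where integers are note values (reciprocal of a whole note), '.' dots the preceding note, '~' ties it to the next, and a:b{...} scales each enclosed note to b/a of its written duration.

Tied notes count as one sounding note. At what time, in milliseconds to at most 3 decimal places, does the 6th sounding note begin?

1. 0.0ms @ 0 + 184.332ms (2/7)
2. 184.332ms @ 2/7 + 184.332ms (2/7)
3. 368.664ms @ 4/7 + 184.332ms (2/7)
4. 552.995ms @ 6/7 + 184.332ms (2/7)
5. 737.327ms @ 8/7 + 184.332ms (2/7)
6. 921.659ms @ 10/7 + 184.332ms (2/7)
7. 1105.991ms @ 12/7 + 184.332ms (2/7)
8. 1290.323ms @ 2 + 483.871ms (3/4)
9. 1774.194ms @ 11/4 + 483.871ms (3/4)
10. 2258.065ms @ 7/2 + 161.29ms (1/4)
11. 2419.355ms @ 15/4 + 161.29ms (1/4)
12. 2580.645ms @ 4 + 645.161ms (1)
13. 3225.806ms @ 5 + 322.581ms (1/2)
14. 3548.387ms @ 11/2 + 322.581ms (1/2)

note 6 onset = 10/7b = 921.659ms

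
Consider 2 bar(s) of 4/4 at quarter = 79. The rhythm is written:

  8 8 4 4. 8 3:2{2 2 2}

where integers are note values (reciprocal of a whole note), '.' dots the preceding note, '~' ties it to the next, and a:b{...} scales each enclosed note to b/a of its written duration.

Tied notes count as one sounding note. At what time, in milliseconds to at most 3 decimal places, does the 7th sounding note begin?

note 7 onset = 16/3b = 4050.633ms

1. 0.0ms @ 0 + 379.747ms (1/2)
2. 379.747ms @ 1/2 + 379.747ms (1/2)
3. 759.494ms @ 1 + 759.494ms (1)
4. 1518.987ms @ 2 + 1139.241ms (3/2)
5. 2658.228ms @ 7/2 + 379.747ms (1/2)
6. 3037.975ms @ 4 + 1012.658ms (4/3)
7. 4050.633ms @ 16/3 + 1012.658ms (4/3)
8. 5063.291ms @ 20/3 + 1012.658ms (4/3)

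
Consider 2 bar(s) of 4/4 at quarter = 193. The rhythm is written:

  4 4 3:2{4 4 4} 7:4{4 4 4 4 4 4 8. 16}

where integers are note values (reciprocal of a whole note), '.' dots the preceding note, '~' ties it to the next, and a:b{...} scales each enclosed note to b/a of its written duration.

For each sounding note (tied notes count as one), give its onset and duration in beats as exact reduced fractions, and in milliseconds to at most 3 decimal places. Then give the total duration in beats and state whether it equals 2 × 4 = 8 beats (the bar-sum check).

1) 0.0ms=0b +310.881ms=1b
2) 310.881ms=1b +310.881ms=1b
3) 621.762ms=2b +207.254ms=2/3b
4) 829.016ms=8/3b +207.254ms=2/3b
5) 1036.269ms=10/3b +207.254ms=2/3b
6) 1243.523ms=4b +177.646ms=4/7b
7) 1421.17ms=32/7b +177.646ms=4/7b
8) 1598.816ms=36/7b +177.646ms=4/7b
9) 1776.462ms=40/7b +177.646ms=4/7b
10) 1954.108ms=44/7b +177.646ms=4/7b
11) 2131.754ms=48/7b +177.646ms=4/7b
12) 2309.4ms=52/7b +133.235ms=3/7b
13) 2442.635ms=55/7b +44.412ms=1/7b
Σ=8b of 8 (193bpm 4/4) — PASS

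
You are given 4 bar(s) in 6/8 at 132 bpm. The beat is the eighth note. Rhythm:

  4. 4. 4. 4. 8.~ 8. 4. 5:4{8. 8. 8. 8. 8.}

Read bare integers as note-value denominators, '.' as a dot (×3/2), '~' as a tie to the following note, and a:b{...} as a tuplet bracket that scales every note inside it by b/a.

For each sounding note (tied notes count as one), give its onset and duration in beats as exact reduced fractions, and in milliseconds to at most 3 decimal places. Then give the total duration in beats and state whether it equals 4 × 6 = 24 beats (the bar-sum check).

1) 0.0ms=0b +1363.636ms=3b
2) 1363.636ms=3b +1363.636ms=3b
3) 2727.273ms=6b +1363.636ms=3b
4) 4090.909ms=9b +1363.636ms=3b
5) 5454.545ms=12b +1363.636ms=3b
6) 6818.182ms=15b +1363.636ms=3b
7) 8181.818ms=18b +545.455ms=6/5b
8) 8727.273ms=96/5b +545.455ms=6/5b
9) 9272.727ms=102/5b +545.455ms=6/5b
10) 9818.182ms=108/5b +545.455ms=6/5b
11) 10363.636ms=114/5b +545.455ms=6/5b
Σ=24b of 24 (132bpm 6/8) — PASS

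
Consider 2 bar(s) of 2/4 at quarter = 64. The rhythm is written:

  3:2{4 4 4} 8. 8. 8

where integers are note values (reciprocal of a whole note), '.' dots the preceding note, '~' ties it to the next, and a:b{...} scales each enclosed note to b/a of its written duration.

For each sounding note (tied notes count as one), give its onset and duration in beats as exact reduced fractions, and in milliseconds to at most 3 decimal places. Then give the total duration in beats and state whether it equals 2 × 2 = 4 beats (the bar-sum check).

1) 0.0ms=0b +625.0ms=2/3b
2) 625.0ms=2/3b +625.0ms=2/3b
3) 1250.0ms=4/3b +625.0ms=2/3b
4) 1875.0ms=2b +703.125ms=3/4b
5) 2578.125ms=11/4b +703.125ms=3/4b
6) 3281.25ms=7/2b +468.75ms=1/2b
Σ=4b of 4 (64bpm 2/4) — PASS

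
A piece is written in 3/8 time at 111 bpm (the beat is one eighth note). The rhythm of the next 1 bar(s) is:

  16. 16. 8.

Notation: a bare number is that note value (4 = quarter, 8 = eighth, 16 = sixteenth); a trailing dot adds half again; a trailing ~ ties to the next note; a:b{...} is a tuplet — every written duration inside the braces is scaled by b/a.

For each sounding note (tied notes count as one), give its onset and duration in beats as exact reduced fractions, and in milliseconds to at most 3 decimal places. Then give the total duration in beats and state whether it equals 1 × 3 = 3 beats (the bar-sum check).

1) 0.0ms=0b +405.405ms=3/4b
2) 405.405ms=3/4b +405.405ms=3/4b
3) 810.811ms=3/2b +810.811ms=3/2b
Σ=3b of 3 (111bpm 3/8) — PASS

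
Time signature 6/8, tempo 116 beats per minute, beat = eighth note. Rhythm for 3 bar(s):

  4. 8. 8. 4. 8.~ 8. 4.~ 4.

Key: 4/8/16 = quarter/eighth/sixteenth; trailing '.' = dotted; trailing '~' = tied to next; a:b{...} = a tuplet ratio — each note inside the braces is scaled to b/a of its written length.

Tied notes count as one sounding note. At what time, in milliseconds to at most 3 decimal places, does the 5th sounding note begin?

note 5 onset = 9b = 4655.172ms

1. 0.0ms @ 0 + 1551.724ms (3)
2. 1551.724ms @ 3 + 775.862ms (3/2)
3. 2327.586ms @ 9/2 + 775.862ms (3/2)
4. 3103.448ms @ 6 + 1551.724ms (3)
5. 4655.172ms @ 9 + 1551.724ms (3)
6. 6206.897ms @ 12 + 3103.448ms (6)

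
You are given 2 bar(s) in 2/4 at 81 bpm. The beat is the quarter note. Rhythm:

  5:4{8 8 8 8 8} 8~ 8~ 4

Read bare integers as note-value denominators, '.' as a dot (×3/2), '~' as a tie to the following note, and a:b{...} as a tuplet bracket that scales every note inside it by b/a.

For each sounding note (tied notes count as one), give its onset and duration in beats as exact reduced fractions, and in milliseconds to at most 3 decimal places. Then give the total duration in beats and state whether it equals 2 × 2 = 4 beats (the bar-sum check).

1) 0.0ms=0b +296.296ms=2/5b
2) 296.296ms=2/5b +296.296ms=2/5b
3) 592.593ms=4/5b +296.296ms=2/5b
4) 888.889ms=6/5b +296.296ms=2/5b
5) 1185.185ms=8/5b +296.296ms=2/5b
6) 1481.481ms=2b +1481.481ms=2b
Σ=4b of 4 (81bpm 2/4) — PASS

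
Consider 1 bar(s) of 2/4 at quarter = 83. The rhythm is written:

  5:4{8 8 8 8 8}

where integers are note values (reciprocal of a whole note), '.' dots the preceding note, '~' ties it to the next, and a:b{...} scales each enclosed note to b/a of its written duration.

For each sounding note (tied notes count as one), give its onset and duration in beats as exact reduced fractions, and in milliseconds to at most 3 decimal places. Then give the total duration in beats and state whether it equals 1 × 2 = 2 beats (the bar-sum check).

1) 0.0ms=0b +289.157ms=2/5b
2) 289.157ms=2/5b +289.157ms=2/5b
3) 578.313ms=4/5b +289.157ms=2/5b
4) 867.47ms=6/5b +289.157ms=2/5b
5) 1156.627ms=8/5b +289.157ms=2/5b
Σ=2b of 2 (83bpm 2/4) — PASS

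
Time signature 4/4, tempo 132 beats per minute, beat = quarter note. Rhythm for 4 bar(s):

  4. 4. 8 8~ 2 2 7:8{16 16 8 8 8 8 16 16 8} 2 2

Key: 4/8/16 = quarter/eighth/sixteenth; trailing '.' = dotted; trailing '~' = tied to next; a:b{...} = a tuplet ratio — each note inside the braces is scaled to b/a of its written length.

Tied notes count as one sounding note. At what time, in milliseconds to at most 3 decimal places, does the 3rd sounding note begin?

note 3 onset = 3b = 1363.636ms

1. 0.0ms @ 0 + 681.818ms (3/2)
2. 681.818ms @ 3/2 + 681.818ms (3/2)
3. 1363.636ms @ 3 + 227.273ms (1/2)
4. 1590.909ms @ 7/2 + 1136.364ms (5/2)
5. 2727.273ms @ 6 + 909.091ms (2)
6. 3636.364ms @ 8 + 129.87ms (2/7)
7. 3766.234ms @ 58/7 + 129.87ms (2/7)
8. 3896.104ms @ 60/7 + 259.74ms (4/7)
9. 4155.844ms @ 64/7 + 259.74ms (4/7)
10. 4415.584ms @ 68/7 + 259.74ms (4/7)
11. 4675.325ms @ 72/7 + 259.74ms (4/7)
12. 4935.065ms @ 76/7 + 129.87ms (2/7)
13. 5064.935ms @ 78/7 + 129.87ms (2/7)
14. 5194.805ms @ 80/7 + 259.74ms (4/7)
15. 5454.545ms @ 12 + 909.091ms (2)
16. 6363.636ms @ 14 + 909.091ms (2)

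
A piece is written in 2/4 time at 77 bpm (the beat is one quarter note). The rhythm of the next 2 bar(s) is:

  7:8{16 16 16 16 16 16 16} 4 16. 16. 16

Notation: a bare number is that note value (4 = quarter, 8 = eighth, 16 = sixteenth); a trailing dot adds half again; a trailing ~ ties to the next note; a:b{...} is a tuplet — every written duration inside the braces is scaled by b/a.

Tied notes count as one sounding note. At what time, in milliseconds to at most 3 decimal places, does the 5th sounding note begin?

note 5 onset = 8/7b = 890.538ms

1. 0.0ms @ 0 + 222.635ms (2/7)
2. 222.635ms @ 2/7 + 222.635ms (2/7)
3. 445.269ms @ 4/7 + 222.635ms (2/7)
4. 667.904ms @ 6/7 + 222.635ms (2/7)
5. 890.538ms @ 8/7 + 222.635ms (2/7)
6. 1113.173ms @ 10/7 + 222.635ms (2/7)
7. 1335.807ms @ 12/7 + 222.635ms (2/7)
8. 1558.442ms @ 2 + 779.221ms (1)
9. 2337.662ms @ 3 + 292.208ms (3/8)
10. 2629.87ms @ 27/8 + 292.208ms (3/8)
11. 2922.078ms @ 15/4 + 194.805ms (1/4)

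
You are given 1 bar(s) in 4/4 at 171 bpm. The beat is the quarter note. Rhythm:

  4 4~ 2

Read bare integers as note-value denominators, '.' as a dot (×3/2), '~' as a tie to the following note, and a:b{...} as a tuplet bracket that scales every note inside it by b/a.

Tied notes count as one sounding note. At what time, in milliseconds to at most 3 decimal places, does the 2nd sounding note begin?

1. 0.0ms @ 0 + 350.877ms (1)
2. 350.877ms @ 1 + 1052.632ms (3)

note 2 onset = 1b = 350.877ms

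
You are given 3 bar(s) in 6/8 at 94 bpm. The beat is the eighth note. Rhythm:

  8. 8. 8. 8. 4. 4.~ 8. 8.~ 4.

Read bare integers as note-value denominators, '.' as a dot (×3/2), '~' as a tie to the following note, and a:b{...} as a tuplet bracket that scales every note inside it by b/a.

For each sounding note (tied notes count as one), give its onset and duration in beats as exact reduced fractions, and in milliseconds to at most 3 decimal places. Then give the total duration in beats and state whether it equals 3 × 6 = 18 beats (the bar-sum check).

1) 0.0ms=0b +957.447ms=3/2b
2) 957.447ms=3/2b +957.447ms=3/2b
3) 1914.894ms=3b +957.447ms=3/2b
4) 2872.34ms=9/2b +957.447ms=3/2b
5) 3829.787ms=6b +1914.894ms=3b
6) 5744.681ms=9b +2872.34ms=9/2b
7) 8617.021ms=27/2b +2872.34ms=9/2b
Σ=18b of 18 (94bpm 6/8) — PASS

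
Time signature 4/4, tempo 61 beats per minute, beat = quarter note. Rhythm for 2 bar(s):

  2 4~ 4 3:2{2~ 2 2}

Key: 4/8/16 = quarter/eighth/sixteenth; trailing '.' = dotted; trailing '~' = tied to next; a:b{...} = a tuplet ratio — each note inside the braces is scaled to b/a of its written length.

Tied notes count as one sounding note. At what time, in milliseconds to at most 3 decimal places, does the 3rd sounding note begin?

1. 0.0ms @ 0 + 1967.213ms (2)
2. 1967.213ms @ 2 + 1967.213ms (2)
3. 3934.426ms @ 4 + 2622.951ms (8/3)
4. 6557.377ms @ 20/3 + 1311.475ms (4/3)

note 3 onset = 4b = 3934.426ms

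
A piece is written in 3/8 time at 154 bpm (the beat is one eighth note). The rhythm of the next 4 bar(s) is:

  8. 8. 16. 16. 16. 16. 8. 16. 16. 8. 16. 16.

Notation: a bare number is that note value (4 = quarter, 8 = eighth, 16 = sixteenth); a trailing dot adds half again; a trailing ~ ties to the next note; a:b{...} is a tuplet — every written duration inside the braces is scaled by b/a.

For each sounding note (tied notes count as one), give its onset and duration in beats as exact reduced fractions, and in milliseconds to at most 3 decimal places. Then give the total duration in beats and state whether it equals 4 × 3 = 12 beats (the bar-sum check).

1) 0.0ms=0b +584.416ms=3/2b
2) 584.416ms=3/2b +584.416ms=3/2b
3) 1168.831ms=3b +292.208ms=3/4b
4) 1461.039ms=15/4b +292.208ms=3/4b
5) 1753.247ms=9/2b +292.208ms=3/4b
6) 2045.455ms=21/4b +292.208ms=3/4b
7) 2337.662ms=6b +584.416ms=3/2b
8) 2922.078ms=15/2b +292.208ms=3/4b
9) 3214.286ms=33/4b +292.208ms=3/4b
10) 3506.494ms=9b +584.416ms=3/2b
11) 4090.909ms=21/2b +292.208ms=3/4b
12) 4383.117ms=45/4b +292.208ms=3/4b
Σ=12b of 12 (154bpm 3/8) — PASS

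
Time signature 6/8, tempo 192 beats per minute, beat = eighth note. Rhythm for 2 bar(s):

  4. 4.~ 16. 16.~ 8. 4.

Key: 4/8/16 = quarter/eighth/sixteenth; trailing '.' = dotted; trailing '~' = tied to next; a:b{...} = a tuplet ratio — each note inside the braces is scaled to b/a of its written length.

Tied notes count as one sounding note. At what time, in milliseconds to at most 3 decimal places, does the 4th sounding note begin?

note 4 onset = 9b = 2812.5ms

1. 0.0ms @ 0 + 937.5ms (3)
2. 937.5ms @ 3 + 1171.875ms (15/4)
3. 2109.375ms @ 27/4 + 703.125ms (9/4)
4. 2812.5ms @ 9 + 937.5ms (3)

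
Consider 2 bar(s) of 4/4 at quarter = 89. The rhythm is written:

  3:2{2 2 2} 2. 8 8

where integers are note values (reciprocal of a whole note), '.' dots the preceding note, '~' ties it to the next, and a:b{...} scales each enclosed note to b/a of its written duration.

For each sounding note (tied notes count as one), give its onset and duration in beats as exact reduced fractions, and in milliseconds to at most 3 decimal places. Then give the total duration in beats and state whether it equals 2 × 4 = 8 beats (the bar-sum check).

1) 0.0ms=0b +898.876ms=4/3b
2) 898.876ms=4/3b +898.876ms=4/3b
3) 1797.753ms=8/3b +898.876ms=4/3b
4) 2696.629ms=4b +2022.472ms=3b
5) 4719.101ms=7b +337.079ms=1/2b
6) 5056.18ms=15/2b +337.079ms=1/2b
Σ=8b of 8 (89bpm 4/4) — PASS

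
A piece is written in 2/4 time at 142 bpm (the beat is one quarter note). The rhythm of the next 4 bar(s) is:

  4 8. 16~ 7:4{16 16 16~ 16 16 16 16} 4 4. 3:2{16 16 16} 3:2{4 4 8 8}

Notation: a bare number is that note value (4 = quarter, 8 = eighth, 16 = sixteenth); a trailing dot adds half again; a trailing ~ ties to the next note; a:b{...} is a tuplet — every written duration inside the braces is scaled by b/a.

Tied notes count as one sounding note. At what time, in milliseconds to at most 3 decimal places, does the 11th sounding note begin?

1. 0.0ms @ 0 + 422.535ms (1)
2. 422.535ms @ 1 + 316.901ms (3/4)
3. 739.437ms @ 7/4 + 165.996ms (11/28)
4. 905.433ms @ 15/7 + 60.362ms (1/7)
5. 965.795ms @ 16/7 + 120.724ms (2/7)
6. 1086.519ms @ 18/7 + 60.362ms (1/7)
7. 1146.881ms @ 19/7 + 60.362ms (1/7)
8. 1207.243ms @ 20/7 + 60.362ms (1/7)
9. 1267.606ms @ 3 + 422.535ms (1)
10. 1690.141ms @ 4 + 633.803ms (3/2)
11. 2323.944ms @ 11/2 + 70.423ms (1/6)
12. 2394.366ms @ 17/3 + 70.423ms (1/6)
13. 2464.789ms @ 35/6 + 70.423ms (1/6)
14. 2535.211ms @ 6 + 281.69ms (2/3)
15. 2816.901ms @ 20/3 + 281.69ms (2/3)
16. 3098.592ms @ 22/3 + 140.845ms (1/3)
17. 3239.437ms @ 23/3 + 140.845ms (1/3)

note 11 onset = 11/2b = 2323.944ms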